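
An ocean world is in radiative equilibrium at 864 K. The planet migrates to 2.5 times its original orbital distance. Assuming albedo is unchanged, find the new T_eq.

T_eq ∝ L^(1/4) · d^(−1/2).
T′ = 864 / 2.5^(1/2) = 546 K.

T_eq ≈ 546 K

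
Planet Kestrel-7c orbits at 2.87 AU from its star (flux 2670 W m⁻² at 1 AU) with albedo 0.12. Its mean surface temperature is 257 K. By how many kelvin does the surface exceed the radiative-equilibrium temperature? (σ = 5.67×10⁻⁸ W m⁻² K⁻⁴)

S = 2670/2.87² = 324.2 W m⁻².
T_eq = [S(1−A)/(4σ)]^(1/4) = [324.2×0.88/(4×5.67×10⁻⁸)]^(1/4) = 188.3 K.
ΔT = T_surf − T_eq = 257 − 188.3.

ΔT ≈ 68.7 K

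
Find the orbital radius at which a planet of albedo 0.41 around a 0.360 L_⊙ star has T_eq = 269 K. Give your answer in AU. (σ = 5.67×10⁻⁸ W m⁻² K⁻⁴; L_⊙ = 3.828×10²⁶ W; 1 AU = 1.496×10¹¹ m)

L = 0.360 × 3.828×10²⁶ = 1.38×10²⁶ W.
From T_eq⁴ = L(1−A)/(16πσd²): d = √[L(1−A)/(16πσT_eq⁴)].
d = √[1.38×10²⁶ × 0.59 / (16π × 5.67×10⁻⁸ × (269)⁴)] = 7.38×10¹⁰ m = 0.493 AU.

d ≈ 0.493 AU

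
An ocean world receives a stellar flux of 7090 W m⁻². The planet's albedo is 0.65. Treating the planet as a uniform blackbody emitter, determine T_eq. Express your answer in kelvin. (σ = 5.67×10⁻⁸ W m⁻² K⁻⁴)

T_eq ≈ 323 K

Energy balance: absorbed = emitted ⇒ πR²·S(1−A) = 4πR²·σT_eq⁴, so T_eq⁴ = S(1−A)/(4σ).
T_eq = [7090 × 0.35 / (4 × 5.67×10⁻⁸)]^(1/4) = (1.09×10¹⁰)^(1/4) = 323 K.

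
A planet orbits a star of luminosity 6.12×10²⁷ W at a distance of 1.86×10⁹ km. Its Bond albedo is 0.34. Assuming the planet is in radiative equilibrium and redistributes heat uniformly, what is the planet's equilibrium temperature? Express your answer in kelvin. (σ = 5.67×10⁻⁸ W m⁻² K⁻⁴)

d = 1.86×10⁹ km = 1.86×10¹² m.
Flux: S = L/(4πd²) = 6.12×10²⁷/(4π×(1.86×10¹²)²) = 141 W m⁻².
Energy balance: absorbed = emitted ⇒ πR²·S(1−A) = 4πR²·σT_eq⁴, so T_eq⁴ = S(1−A)/(4σ).
T_eq = [141 × 0.66 / (4 × 5.67×10⁻⁸)]^(1/4) = (4.10×10⁸)^(1/4) = 142 K.

T_eq ≈ 142 K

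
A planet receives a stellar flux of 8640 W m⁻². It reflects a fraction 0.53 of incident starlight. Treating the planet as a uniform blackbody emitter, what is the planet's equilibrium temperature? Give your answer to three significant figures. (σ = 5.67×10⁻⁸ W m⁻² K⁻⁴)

T_eq ≈ 366 K

Energy balance: absorbed = emitted ⇒ πR²·S(1−A) = 4πR²·σT_eq⁴, so T_eq⁴ = S(1−A)/(4σ).
T_eq = [8640 × 0.47 / (4 × 5.67×10⁻⁸)]^(1/4) = (1.79×10¹⁰)^(1/4) = 366 K.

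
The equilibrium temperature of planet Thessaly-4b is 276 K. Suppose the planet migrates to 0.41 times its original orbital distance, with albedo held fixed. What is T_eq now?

T_eq ∝ L^(1/4) · d^(−1/2).
T′ = 276 / 0.41^(1/2) = 431 K.

T_eq ≈ 431 K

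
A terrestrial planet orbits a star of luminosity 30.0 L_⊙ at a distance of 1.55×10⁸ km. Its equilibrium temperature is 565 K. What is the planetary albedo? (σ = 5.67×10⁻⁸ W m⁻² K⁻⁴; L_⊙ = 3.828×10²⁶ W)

d = 1.55×10⁸ km = 1.55×10¹¹ m.
L = 30.0 × 3.828×10²⁶ = 1.15×10²⁸ W.
Flux: S = L/(4πd²) = 1.15×10²⁸/(4π×(1.55×10¹¹)²) = 3.80×10⁴ W m⁻².
From T_eq⁴ = S(1−A)/(4σ): 1−A = 4σT_eq⁴/S.
1−A = 4 × 5.67×10⁻⁸ × (565)⁴ / 3.80×10⁴ = 0.608.

A ≈ 0.39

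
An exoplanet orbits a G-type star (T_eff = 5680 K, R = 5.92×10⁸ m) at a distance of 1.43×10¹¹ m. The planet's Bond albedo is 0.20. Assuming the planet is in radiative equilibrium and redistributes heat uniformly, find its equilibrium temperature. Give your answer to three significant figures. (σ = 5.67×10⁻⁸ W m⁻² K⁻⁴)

T_eq ≈ 244 K

L = 4πR_⋆²σT_⋆⁴ = 4π(5.92×10⁸)² × 5.67×10⁻⁸ × (5680)⁴ = 2.60×10²⁶ W.
S = L/(4πd²) = 1010 W m⁻².
Energy balance: absorbed = emitted ⇒ πR²·S(1−A) = 4πR²·σT_eq⁴, so T_eq⁴ = S(1−A)/(4σ).
T_eq = [1010 × 0.80 / (4 × 5.67×10⁻⁸)]^(1/4) = (3.57×10⁹)^(1/4) = 244 K.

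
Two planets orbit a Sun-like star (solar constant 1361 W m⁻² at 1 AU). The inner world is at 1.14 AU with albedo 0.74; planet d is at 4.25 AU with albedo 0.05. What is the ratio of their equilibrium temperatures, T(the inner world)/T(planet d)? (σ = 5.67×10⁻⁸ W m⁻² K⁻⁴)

T_eq = [S₀(1−A)/(4σd²)]^(1/4), so T ∝ (1−A)^(1/4) / √d.
T₁ = [1361×0.26/(4×5.67×10⁻⁸×1.14²)]^(1/4) = 186.14 K.
T₂ = [1361×0.95/(4×5.67×10⁻⁸×4.25²)]^(1/4) = 133.29 K.

T₁/T₂ ≈ 1.397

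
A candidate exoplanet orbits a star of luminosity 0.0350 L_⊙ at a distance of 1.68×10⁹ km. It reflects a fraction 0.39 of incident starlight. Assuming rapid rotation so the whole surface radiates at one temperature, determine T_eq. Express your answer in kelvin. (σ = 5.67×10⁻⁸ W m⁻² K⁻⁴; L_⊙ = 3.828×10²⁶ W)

d = 1.68×10⁹ km = 1.68×10¹² m.
L = 0.0350 × 3.828×10²⁶ = 1.34×10²⁵ W.
Flux: S = L/(4πd²) = 1.34×10²⁵/(4π×(1.68×10¹²)²) = 0.378 W m⁻².
Energy balance: absorbed = emitted ⇒ πR²·S(1−A) = 4πR²·σT_eq⁴, so T_eq⁴ = S(1−A)/(4σ).
T_eq = [0.378 × 0.61 / (4 × 5.67×10⁻⁸)]^(1/4) = (1.02×10⁶)^(1/4) = 31.7 K.

T_eq ≈ 31.7 K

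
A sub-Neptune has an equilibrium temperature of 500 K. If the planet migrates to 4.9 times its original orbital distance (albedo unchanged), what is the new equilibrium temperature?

T_eq ∝ L^(1/4) · d^(−1/2).
T′ = 500 / 4.9^(1/2) = 226 K.

T_eq ≈ 226 K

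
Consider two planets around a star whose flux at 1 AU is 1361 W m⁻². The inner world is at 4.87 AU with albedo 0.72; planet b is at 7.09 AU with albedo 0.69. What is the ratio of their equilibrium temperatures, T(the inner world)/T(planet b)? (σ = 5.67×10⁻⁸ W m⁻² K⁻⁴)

T_eq = [S₀(1−A)/(4σd²)]^(1/4), so T ∝ (1−A)^(1/4) / √d.
T₁ = [1361×0.28/(4×5.67×10⁻⁸×4.87²)]^(1/4) = 91.74 K.
T₂ = [1361×0.31/(4×5.67×10⁻⁸×7.09²)]^(1/4) = 78.00 K.

T₁/T₂ ≈ 1.176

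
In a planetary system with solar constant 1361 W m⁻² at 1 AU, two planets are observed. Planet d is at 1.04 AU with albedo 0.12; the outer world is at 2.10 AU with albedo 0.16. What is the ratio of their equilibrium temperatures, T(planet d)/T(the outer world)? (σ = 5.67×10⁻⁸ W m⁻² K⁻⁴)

T_eq = [S₀(1−A)/(4σd²)]^(1/4), so T ∝ (1−A)^(1/4) / √d.
T₁ = [1361×0.88/(4×5.67×10⁻⁸×1.04²)]^(1/4) = 264.34 K.
T₂ = [1361×0.84/(4×5.67×10⁻⁸×2.10²)]^(1/4) = 183.87 K.

T₁/T₂ ≈ 1.438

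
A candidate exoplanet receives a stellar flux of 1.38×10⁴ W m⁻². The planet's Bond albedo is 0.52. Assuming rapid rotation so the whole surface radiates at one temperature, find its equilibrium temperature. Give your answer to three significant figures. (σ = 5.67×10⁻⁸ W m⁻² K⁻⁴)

T_eq ≈ 413 K

Energy balance: absorbed = emitted ⇒ πR²·S(1−A) = 4πR²·σT_eq⁴, so T_eq⁴ = S(1−A)/(4σ).
T_eq = [1.38×10⁴ × 0.48 / (4 × 5.67×10⁻⁸)]^(1/4) = (2.92×10¹⁰)^(1/4) = 413 K.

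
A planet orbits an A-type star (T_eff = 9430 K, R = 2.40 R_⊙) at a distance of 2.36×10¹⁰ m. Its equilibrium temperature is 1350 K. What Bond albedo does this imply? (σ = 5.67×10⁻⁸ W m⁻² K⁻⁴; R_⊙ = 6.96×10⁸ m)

R_⋆ = 2.40 × 6.96×10⁸ = 1.67×10⁹ m.
L = 4πR_⋆²σT_⋆⁴ = 4π(1.67×10⁹)² × 5.67×10⁻⁸ × (9430)⁴ = 1.57×10²⁸ W.
S = L/(4πd²) = 2.25×10⁶ W m⁻².
From T_eq⁴ = S(1−A)/(4σ): 1−A = 4σT_eq⁴/S.
1−A = 4 × 5.67×10⁻⁸ × (1350)⁴ / 2.25×10⁶ = 0.335.

A ≈ 0.66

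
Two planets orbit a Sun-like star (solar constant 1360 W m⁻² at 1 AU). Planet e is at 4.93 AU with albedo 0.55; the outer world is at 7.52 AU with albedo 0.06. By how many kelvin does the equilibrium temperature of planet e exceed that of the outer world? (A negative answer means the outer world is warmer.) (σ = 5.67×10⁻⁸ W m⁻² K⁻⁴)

ΔT ≈ 2.7 K

T_eq = [S₀(1−A)/(4σd²)]^(1/4), so T ∝ (1−A)^(1/4) / √d.
T₁ = [1360×0.45/(4×5.67×10⁻⁸×4.93²)]^(1/4) = 102.65 K.
T₂ = [1360×0.94/(4×5.67×10⁻⁸×7.52²)]^(1/4) = 99.92 K.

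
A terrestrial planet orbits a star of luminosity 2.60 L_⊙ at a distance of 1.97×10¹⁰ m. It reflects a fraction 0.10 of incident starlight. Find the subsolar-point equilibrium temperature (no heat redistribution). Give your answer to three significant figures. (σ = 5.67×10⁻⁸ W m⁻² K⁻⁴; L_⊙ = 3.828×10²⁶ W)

L = 2.60 × 3.828×10²⁶ = 9.95×10²⁶ W.
Flux: S = L/(4πd²) = 9.95×10²⁶/(4π×(1.97×10¹⁰)²) = 2.04×10⁵ W m⁻².
At the subsolar point the surface absorbs S(1−A) and emits σT⁴ per unit area — no factor of 4, since only the local patch is in balance.
T = [2.04×10⁵ × 0.90 / 5.67×10⁻⁸]^(1/4) = (3.24×10¹²)^(1/4) = 1340 K.

T_ss ≈ 1340 K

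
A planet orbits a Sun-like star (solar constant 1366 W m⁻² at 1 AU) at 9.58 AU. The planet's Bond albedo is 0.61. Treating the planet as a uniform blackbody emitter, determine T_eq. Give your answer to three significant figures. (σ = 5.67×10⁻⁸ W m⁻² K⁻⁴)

T_eq ≈ 71.1 K

Flux at 9.58 AU: S = 1366/9.58² = 14.9 W m⁻².
Energy balance: absorbed = emitted ⇒ πR²·S(1−A) = 4πR²·σT_eq⁴, so T_eq⁴ = S(1−A)/(4σ).
T_eq = [14.9 × 0.39 / (4 × 5.67×10⁻⁸)]^(1/4) = (2.56×10⁷)^(1/4) = 71.1 K.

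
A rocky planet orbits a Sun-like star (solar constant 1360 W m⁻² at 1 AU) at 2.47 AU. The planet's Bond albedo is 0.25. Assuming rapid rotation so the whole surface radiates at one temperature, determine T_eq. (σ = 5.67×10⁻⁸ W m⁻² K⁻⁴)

Flux at 2.47 AU: S = 1360/2.47² = 223 W m⁻².
Energy balance: absorbed = emitted ⇒ πR²·S(1−A) = 4πR²·σT_eq⁴, so T_eq⁴ = S(1−A)/(4σ).
T_eq = [223 × 0.75 / (4 × 5.67×10⁻⁸)]^(1/4) = (7.37×10⁸)^(1/4) = 165 K.

T_eq ≈ 165 K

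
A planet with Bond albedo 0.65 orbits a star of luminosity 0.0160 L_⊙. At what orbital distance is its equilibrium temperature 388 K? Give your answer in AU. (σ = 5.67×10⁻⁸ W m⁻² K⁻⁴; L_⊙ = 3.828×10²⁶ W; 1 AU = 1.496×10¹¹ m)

L = 0.0160 × 3.828×10²⁶ = 6.12×10²⁴ W.
From T_eq⁴ = L(1−A)/(16πσd²): d = √[L(1−A)/(16πσT_eq⁴)].
d = √[6.12×10²⁴ × 0.35 / (16π × 5.67×10⁻⁸ × (388)⁴)] = 5.76×10⁹ m = 0.0385 AU.

d ≈ 0.0385 AU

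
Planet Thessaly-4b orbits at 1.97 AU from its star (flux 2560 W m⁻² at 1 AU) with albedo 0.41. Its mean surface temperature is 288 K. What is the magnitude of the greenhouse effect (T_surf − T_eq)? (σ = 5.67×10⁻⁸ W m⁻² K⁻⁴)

ΔT ≈ 84.5 K

S = 2560/1.97² = 659.6 W m⁻².
T_eq = [S(1−A)/(4σ)]^(1/4) = [659.6×0.59/(4×5.67×10⁻⁸)]^(1/4) = 203.5 K.
ΔT = T_surf − T_eq = 288 − 203.5.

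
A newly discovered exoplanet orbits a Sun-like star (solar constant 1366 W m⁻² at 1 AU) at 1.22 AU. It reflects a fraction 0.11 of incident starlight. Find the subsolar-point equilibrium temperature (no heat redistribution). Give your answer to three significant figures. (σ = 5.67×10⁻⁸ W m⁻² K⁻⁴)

T_ss ≈ 346 K

Flux at 1.22 AU: S = 1366/1.22² = 918 W m⁻².
At the subsolar point the surface absorbs S(1−A) and emits σT⁴ per unit area — no factor of 4, since only the local patch is in balance.
T = [918 × 0.89 / 5.67×10⁻⁸]^(1/4) = (1.44×10¹⁰)^(1/4) = 346 K.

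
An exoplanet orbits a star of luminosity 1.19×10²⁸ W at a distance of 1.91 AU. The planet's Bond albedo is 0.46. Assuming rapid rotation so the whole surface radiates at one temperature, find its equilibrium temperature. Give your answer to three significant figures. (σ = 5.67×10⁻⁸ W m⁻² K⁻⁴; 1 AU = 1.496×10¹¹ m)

d = 1.91 AU = 2.86×10¹¹ m.
Flux: S = L/(4πd²) = 1.19×10²⁸/(4π×(2.86×10¹¹)²) = 1.16×10⁴ W m⁻².
Energy balance: absorbed = emitted ⇒ πR²·S(1−A) = 4πR²·σT_eq⁴, so T_eq⁴ = S(1−A)/(4σ).
T_eq = [1.16×10⁴ × 0.54 / (4 × 5.67×10⁻⁸)]^(1/4) = (2.76×10¹⁰)^(1/4) = 408 K.

T_eq ≈ 408 K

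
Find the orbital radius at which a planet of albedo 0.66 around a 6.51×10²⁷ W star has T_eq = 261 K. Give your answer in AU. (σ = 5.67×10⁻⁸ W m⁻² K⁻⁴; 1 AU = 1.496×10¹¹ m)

d ≈ 2.73 AU

From T_eq⁴ = L(1−A)/(16πσd²): d = √[L(1−A)/(16πσT_eq⁴)].
d = √[6.51×10²⁷ × 0.34 / (16π × 5.67×10⁻⁸ × (261)⁴)] = 4.09×10¹¹ m = 2.73 AU.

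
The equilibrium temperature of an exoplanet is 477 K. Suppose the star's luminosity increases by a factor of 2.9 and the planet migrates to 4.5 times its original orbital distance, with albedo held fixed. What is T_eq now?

T_eq ≈ 293 K

T_eq ∝ L^(1/4) · d^(−1/2).
T′ = 477 × 2.9^(1/4) / 4.5^(1/2) = 293 K.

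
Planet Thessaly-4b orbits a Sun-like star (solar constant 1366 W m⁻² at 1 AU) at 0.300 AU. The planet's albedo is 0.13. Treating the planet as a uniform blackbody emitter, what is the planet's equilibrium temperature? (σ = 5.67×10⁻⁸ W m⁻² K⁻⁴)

Flux at 0.300 AU: S = 1366/0.300² = 1.52×10⁴ W m⁻².
Energy balance: absorbed = emitted ⇒ πR²·S(1−A) = 4πR²·σT_eq⁴, so T_eq⁴ = S(1−A)/(4σ).
T_eq = [1.52×10⁴ × 0.87 / (4 × 5.67×10⁻⁸)]^(1/4) = (5.82×10¹⁰)^(1/4) = 491 K.

T_eq ≈ 491 K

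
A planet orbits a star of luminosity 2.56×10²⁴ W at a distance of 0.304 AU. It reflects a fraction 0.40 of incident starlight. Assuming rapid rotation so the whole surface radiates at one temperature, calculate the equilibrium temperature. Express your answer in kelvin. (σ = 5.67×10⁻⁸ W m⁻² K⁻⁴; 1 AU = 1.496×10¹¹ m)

T_eq ≈ 127 K

d = 0.304 AU = 4.55×10¹⁰ m.
Flux: S = L/(4πd²) = 2.56×10²⁴/(4π×(4.55×10¹⁰)²) = 98.5 W m⁻².
Energy balance: absorbed = emitted ⇒ πR²·S(1−A) = 4πR²·σT_eq⁴, so T_eq⁴ = S(1−A)/(4σ).
T_eq = [98.5 × 0.60 / (4 × 5.67×10⁻⁸)]^(1/4) = (2.61×10⁸)^(1/4) = 127 K.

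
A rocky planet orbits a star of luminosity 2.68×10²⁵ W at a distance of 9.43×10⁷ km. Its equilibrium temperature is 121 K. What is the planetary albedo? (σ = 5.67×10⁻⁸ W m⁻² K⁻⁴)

A ≈ 0.80

d = 9.43×10⁷ km = 9.43×10¹⁰ m.
Flux: S = L/(4πd²) = 2.68×10²⁵/(4π×(9.43×10¹⁰)²) = 240 W m⁻².
From T_eq⁴ = S(1−A)/(4σ): 1−A = 4σT_eq⁴/S.
1−A = 4 × 5.67×10⁻⁸ × (121)⁴ / 240 = 0.203.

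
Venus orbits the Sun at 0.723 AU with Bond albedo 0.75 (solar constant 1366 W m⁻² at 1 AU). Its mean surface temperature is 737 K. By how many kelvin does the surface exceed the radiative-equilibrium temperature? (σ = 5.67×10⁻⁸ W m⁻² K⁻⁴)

S = 1366/0.723² = 2613 W m⁻².
T_eq = [S(1−A)/(4σ)]^(1/4) = [2613×0.25/(4×5.67×10⁻⁸)]^(1/4) = 231.7 K.
ΔT = T_surf − T_eq = 737 − 231.7.

ΔT ≈ 505.3 K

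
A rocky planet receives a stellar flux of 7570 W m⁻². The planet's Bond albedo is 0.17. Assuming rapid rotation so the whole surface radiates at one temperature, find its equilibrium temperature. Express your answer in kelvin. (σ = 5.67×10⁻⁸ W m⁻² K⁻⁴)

Energy balance: absorbed = emitted ⇒ πR²·S(1−A) = 4πR²·σT_eq⁴, so T_eq⁴ = S(1−A)/(4σ).
T_eq = [7570 × 0.83 / (4 × 5.67×10⁻⁸)]^(1/4) = (2.77×10¹⁰)^(1/4) = 408 K.

T_eq ≈ 408 K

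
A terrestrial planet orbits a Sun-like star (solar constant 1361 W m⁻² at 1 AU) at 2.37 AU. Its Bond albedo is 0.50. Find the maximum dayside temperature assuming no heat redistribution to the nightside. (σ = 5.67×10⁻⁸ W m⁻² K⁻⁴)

Flux at 2.37 AU: S = 1361/2.37² = 242 W m⁻².
With no redistribution each surface element balances locally: S(1−A) = σT⁴.
T = [242 × 0.50 / 5.67×10⁻⁸]^(1/4) = (2.14×10⁹)^(1/4) = 215 K.

T_ss ≈ 215 K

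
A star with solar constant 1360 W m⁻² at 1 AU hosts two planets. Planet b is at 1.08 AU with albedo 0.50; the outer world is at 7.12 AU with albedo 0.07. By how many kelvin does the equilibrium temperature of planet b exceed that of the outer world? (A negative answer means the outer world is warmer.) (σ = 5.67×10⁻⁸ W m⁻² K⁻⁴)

T_eq = [S₀(1−A)/(4σd²)]^(1/4), so T ∝ (1−A)^(1/4) / √d.
T₁ = [1360×0.50/(4×5.67×10⁻⁸×1.08²)]^(1/4) = 225.17 K.
T₂ = [1360×0.93/(4×5.67×10⁻⁸×7.12²)]^(1/4) = 102.41 K.

ΔT ≈ 122.8 K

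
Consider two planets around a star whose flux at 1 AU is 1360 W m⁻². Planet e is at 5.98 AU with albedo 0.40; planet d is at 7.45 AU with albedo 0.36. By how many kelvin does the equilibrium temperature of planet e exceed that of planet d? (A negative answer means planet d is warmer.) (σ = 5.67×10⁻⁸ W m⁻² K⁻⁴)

T_eq = [S₀(1−A)/(4σd²)]^(1/4), so T ∝ (1−A)^(1/4) / √d.
T₁ = [1360×0.60/(4×5.67×10⁻⁸×5.98²)]^(1/4) = 100.15 K.
T₂ = [1360×0.64/(4×5.67×10⁻⁸×7.45²)]^(1/4) = 91.19 K.

ΔT ≈ 9.0 K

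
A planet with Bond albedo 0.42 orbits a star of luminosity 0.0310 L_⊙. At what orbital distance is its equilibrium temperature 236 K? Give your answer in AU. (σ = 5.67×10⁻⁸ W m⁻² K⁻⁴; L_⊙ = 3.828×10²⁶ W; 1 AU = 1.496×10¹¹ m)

L = 0.0310 × 3.828×10²⁶ = 1.19×10²⁵ W.
From T_eq⁴ = L(1−A)/(16πσd²): d = √[L(1−A)/(16πσT_eq⁴)].
d = √[1.19×10²⁵ × 0.58 / (16π × 5.67×10⁻⁸ × (236)⁴)] = 2.79×10¹⁰ m = 0.187 AU.

d ≈ 0.187 AU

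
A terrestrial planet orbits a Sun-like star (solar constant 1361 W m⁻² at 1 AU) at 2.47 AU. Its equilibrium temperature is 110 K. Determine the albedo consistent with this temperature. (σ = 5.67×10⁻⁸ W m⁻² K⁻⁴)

Flux at 2.47 AU: S = 1361/2.47² = 223 W m⁻².
From T_eq⁴ = S(1−A)/(4σ): 1−A = 4σT_eq⁴/S.
1−A = 4 × 5.67×10⁻⁸ × (110)⁴ / 223 = 0.149.

A ≈ 0.85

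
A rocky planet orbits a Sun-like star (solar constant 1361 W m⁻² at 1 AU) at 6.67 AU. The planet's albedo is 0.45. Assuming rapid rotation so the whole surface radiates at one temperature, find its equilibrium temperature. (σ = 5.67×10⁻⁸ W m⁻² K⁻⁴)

T_eq ≈ 92.8 K

Flux at 6.67 AU: S = 1361/6.67² = 30.6 W m⁻².
Energy balance: absorbed = emitted ⇒ πR²·S(1−A) = 4πR²·σT_eq⁴, so T_eq⁴ = S(1−A)/(4σ).
T_eq = [30.6 × 0.55 / (4 × 5.67×10⁻⁸)]^(1/4) = (7.42×10⁷)^(1/4) = 92.8 K.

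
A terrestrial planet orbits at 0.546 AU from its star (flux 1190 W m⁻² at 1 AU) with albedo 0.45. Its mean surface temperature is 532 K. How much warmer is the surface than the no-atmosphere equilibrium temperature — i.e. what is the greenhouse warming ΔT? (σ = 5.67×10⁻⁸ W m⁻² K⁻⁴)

ΔT ≈ 218.3 K

S = 1190/0.546² = 3992 W m⁻².
T_eq = [S(1−A)/(4σ)]^(1/4) = [3992×0.55/(4×5.67×10⁻⁸)]^(1/4) = 313.7 K.
ΔT = T_surf − T_eq = 532 − 313.7.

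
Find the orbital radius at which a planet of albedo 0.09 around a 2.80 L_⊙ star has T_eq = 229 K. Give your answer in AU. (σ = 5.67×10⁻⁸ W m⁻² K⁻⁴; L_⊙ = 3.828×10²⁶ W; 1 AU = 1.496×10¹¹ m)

L = 2.80 × 3.828×10²⁶ = 1.07×10²⁷ W.
From T_eq⁴ = L(1−A)/(16πσd²): d = √[L(1−A)/(16πσT_eq⁴)].
d = √[1.07×10²⁷ × 0.91 / (16π × 5.67×10⁻⁸ × (229)⁴)] = 3.53×10¹¹ m = 2.36 AU.

d ≈ 2.36 AU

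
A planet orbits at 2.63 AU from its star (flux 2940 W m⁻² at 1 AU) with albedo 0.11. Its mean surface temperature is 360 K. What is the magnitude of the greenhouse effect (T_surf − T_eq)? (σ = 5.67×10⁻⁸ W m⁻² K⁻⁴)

S = 2940/2.63² = 425.0 W m⁻².
T_eq = [S(1−A)/(4σ)]^(1/4) = [425.0×0.89/(4×5.67×10⁻⁸)]^(1/4) = 202.1 K.
ΔT = T_surf − T_eq = 360 − 202.1.

ΔT ≈ 157.9 K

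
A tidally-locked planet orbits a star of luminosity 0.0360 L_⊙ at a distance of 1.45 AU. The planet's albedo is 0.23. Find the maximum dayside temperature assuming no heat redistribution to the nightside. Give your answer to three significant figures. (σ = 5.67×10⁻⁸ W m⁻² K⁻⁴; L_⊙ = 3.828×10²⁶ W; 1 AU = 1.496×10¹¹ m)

T_ss ≈ 133 K

d = 1.45 AU = 2.17×10¹¹ m.
L = 0.0360 × 3.828×10²⁶ = 1.38×10²⁵ W.
Flux: S = L/(4πd²) = 1.38×10²⁵/(4π×(2.17×10¹¹)²) = 23.3 W m⁻².
With no redistribution each surface element balances locally: S(1−A) = σT⁴.
T = [23.3 × 0.77 / 5.67×10⁻⁸]^(1/4) = (3.16×10⁸)^(1/4) = 133 K.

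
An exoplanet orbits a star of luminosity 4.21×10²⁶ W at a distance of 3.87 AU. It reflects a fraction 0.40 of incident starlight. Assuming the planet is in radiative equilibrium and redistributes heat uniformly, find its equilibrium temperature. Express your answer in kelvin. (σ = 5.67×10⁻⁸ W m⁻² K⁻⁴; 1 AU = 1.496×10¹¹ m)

T_eq ≈ 128 K

d = 3.87 AU = 5.79×10¹¹ m.
Flux: S = L/(4πd²) = 4.21×10²⁶/(4π×(5.79×10¹¹)²) = 100 W m⁻².
Energy balance: absorbed = emitted ⇒ πR²·S(1−A) = 4πR²·σT_eq⁴, so T_eq⁴ = S(1−A)/(4σ).
T_eq = [100 × 0.60 / (4 × 5.67×10⁻⁸)]^(1/4) = (2.64×10⁸)^(1/4) = 128 K.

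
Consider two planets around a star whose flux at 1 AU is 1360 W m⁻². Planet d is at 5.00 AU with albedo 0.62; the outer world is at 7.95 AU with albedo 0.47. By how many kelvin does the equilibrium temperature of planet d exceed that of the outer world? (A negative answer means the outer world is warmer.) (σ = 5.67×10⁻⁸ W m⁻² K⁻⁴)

ΔT ≈ 13.5 K

T_eq = [S₀(1−A)/(4σd²)]^(1/4), so T ∝ (1−A)^(1/4) / √d.
T₁ = [1360×0.38/(4×5.67×10⁻⁸×5.00²)]^(1/4) = 97.71 K.
T₂ = [1360×0.53/(4×5.67×10⁻⁸×7.95²)]^(1/4) = 84.21 K.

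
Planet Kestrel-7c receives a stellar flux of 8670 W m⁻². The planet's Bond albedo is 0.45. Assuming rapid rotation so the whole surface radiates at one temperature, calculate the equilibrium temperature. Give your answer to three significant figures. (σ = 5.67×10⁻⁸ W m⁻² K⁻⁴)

T_eq ≈ 381 K

Energy balance: absorbed = emitted ⇒ πR²·S(1−A) = 4πR²·σT_eq⁴, so T_eq⁴ = S(1−A)/(4σ).
T_eq = [8670 × 0.55 / (4 × 5.67×10⁻⁸)]^(1/4) = (2.10×10¹⁰)^(1/4) = 381 K.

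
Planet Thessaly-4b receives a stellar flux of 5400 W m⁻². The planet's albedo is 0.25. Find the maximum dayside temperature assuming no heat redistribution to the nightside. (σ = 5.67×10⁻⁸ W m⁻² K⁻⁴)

With no redistribution each surface element balances locally: S(1−A) = σT⁴.
T = [5400 × 0.75 / 5.67×10⁻⁸]^(1/4) = (7.14×10¹⁰)^(1/4) = 517 K.

T_ss ≈ 517 K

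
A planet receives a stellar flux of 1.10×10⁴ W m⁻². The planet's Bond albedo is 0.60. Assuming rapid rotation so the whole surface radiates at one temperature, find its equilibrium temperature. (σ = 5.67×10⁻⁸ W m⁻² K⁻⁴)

T_eq ≈ 373 K

Energy balance: absorbed = emitted ⇒ πR²·S(1−A) = 4πR²·σT_eq⁴, so T_eq⁴ = S(1−A)/(4σ).
T_eq = [1.10×10⁴ × 0.40 / (4 × 5.67×10⁻⁸)]^(1/4) = (1.94×10¹⁰)^(1/4) = 373 K.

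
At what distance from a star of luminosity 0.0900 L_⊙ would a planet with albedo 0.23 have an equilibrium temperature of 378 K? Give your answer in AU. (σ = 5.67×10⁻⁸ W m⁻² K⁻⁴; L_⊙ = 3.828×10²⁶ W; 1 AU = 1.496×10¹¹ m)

d ≈ 0.143 AU

L = 0.0900 × 3.828×10²⁶ = 3.45×10²⁵ W.
From T_eq⁴ = L(1−A)/(16πσd²): d = √[L(1−A)/(16πσT_eq⁴)].
d = √[3.45×10²⁵ × 0.77 / (16π × 5.67×10⁻⁸ × (378)⁴)] = 2.14×10¹⁰ m = 0.143 AU.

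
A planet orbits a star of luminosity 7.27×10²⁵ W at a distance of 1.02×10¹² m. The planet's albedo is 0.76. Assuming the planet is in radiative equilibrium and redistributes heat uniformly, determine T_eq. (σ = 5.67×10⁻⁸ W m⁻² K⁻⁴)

Flux: S = L/(4πd²) = 7.27×10²⁵/(4π×(1.02×10¹²)²) = 5.56 W m⁻².
Energy balance: absorbed = emitted ⇒ πR²·S(1−A) = 4πR²·σT_eq⁴, so T_eq⁴ = S(1−A)/(4σ).
T_eq = [5.56 × 0.24 / (4 × 5.67×10⁻⁸)]^(1/4) = (5.88×10⁶)^(1/4) = 49.3 K.

T_eq ≈ 49.3 K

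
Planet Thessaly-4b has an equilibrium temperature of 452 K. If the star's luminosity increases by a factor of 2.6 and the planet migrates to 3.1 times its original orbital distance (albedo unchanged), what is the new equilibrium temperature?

T_eq ≈ 326 K

T_eq ∝ L^(1/4) · d^(−1/2).
T′ = 452 × 2.6^(1/4) / 3.1^(1/2) = 326 K.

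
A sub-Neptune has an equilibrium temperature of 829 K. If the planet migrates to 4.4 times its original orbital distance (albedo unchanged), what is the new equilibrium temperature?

T_eq ≈ 395 K

T_eq ∝ L^(1/4) · d^(−1/2).
T′ = 829 / 4.4^(1/2) = 395 K.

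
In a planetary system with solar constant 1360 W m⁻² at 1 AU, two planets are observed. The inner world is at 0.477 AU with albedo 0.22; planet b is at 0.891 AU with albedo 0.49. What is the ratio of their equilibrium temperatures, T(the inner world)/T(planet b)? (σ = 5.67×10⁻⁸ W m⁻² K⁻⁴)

T_eq = [S₀(1−A)/(4σd²)]^(1/4), so T ∝ (1−A)^(1/4) / √d.
T₁ = [1360×0.78/(4×5.67×10⁻⁸×0.477²)]^(1/4) = 378.65 K.
T₂ = [1360×0.51/(4×5.67×10⁻⁸×0.891²)]^(1/4) = 249.13 K.

T₁/T₂ ≈ 1.520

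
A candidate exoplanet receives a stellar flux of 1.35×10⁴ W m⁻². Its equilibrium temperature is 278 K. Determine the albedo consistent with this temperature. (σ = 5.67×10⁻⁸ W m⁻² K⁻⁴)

From T_eq⁴ = S(1−A)/(4σ): 1−A = 4σT_eq⁴/S.
1−A = 4 × 5.67×10⁻⁸ × (278)⁴ / 1.35×10⁴ = 0.100.

A ≈ 0.90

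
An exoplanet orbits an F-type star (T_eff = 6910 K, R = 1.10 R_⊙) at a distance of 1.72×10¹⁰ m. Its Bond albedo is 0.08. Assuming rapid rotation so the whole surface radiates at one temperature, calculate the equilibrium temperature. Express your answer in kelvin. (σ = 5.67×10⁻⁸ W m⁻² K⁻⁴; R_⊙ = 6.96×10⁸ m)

R_⋆ = 1.10 × 6.96×10⁸ = 7.66×10⁸ m.
L = 4πR_⋆²σT_⋆⁴ = 4π(7.66×10⁸)² × 5.67×10⁻⁸ × (6910)⁴ = 9.52×10²⁶ W.
S = L/(4πd²) = 2.56×10⁵ W m⁻².
Energy balance: absorbed = emitted ⇒ πR²·S(1−A) = 4πR²·σT_eq⁴, so T_eq⁴ = S(1−A)/(4σ).
T_eq = [2.56×10⁵ × 0.92 / (4 × 5.67×10⁻⁸)]^(1/4) = (1.04×10¹²)^(1/4) = 1010 K.

T_eq ≈ 1010 K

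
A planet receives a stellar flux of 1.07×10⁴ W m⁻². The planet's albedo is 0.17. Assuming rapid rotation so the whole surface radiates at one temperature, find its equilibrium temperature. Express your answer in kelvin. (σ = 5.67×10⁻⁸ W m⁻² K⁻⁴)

T_eq ≈ 445 K

Energy balance: absorbed = emitted ⇒ πR²·S(1−A) = 4πR²·σT_eq⁴, so T_eq⁴ = S(1−A)/(4σ).
T_eq = [1.07×10⁴ × 0.83 / (4 × 5.67×10⁻⁸)]^(1/4) = (3.92×10¹⁰)^(1/4) = 445 K.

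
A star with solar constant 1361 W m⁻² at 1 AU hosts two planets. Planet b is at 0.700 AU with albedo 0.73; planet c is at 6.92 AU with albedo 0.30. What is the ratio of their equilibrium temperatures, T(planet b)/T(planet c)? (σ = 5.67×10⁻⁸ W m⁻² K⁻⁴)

T_eq = [S₀(1−A)/(4σd²)]^(1/4), so T ∝ (1−A)^(1/4) / √d.
T₁ = [1361×0.27/(4×5.67×10⁻⁸×0.700²)]^(1/4) = 239.80 K.
T₂ = [1361×0.70/(4×5.67×10⁻⁸×6.92²)]^(1/4) = 96.78 K.

T₁/T₂ ≈ 2.478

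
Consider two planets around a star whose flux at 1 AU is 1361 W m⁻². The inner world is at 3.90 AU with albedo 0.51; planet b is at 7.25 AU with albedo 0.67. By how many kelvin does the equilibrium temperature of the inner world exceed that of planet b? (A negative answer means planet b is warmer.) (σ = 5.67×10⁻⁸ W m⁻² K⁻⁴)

T_eq = [S₀(1−A)/(4σd²)]^(1/4), so T ∝ (1−A)^(1/4) / √d.
T₁ = [1361×0.49/(4×5.67×10⁻⁸×3.90²)]^(1/4) = 117.92 K.
T₂ = [1361×0.33/(4×5.67×10⁻⁸×7.25²)]^(1/4) = 78.35 K.

ΔT ≈ 39.6 K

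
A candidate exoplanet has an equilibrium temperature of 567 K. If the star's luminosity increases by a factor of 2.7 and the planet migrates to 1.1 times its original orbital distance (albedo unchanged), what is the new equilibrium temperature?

T_eq ≈ 693 K

T_eq ∝ L^(1/4) · d^(−1/2).
T′ = 567 × 2.7^(1/4) / 1.1^(1/2) = 693 K.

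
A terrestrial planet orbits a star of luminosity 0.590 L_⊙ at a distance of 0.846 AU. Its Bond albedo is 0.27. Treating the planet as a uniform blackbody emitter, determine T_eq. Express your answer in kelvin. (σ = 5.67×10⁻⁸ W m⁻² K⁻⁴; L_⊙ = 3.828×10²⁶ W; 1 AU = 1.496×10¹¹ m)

T_eq ≈ 245 K

d = 0.846 AU = 1.27×10¹¹ m.
L = 0.590 × 3.828×10²⁶ = 2.26×10²⁶ W.
Flux: S = L/(4πd²) = 2.26×10²⁶/(4π×(1.27×10¹¹)²) = 1120 W m⁻².
Energy balance: absorbed = emitted ⇒ πR²·S(1−A) = 4πR²·σT_eq⁴, so T_eq⁴ = S(1−A)/(4σ).
T_eq = [1120 × 0.73 / (4 × 5.67×10⁻⁸)]^(1/4) = (3.61×10⁹)^(1/4) = 245 K.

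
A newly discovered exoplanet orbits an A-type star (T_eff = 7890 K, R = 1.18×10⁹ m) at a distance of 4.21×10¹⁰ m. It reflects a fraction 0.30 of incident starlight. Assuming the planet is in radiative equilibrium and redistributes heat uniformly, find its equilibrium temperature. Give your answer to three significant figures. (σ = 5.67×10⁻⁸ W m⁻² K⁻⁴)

T_eq ≈ 854 K

L = 4πR_⋆²σT_⋆⁴ = 4π(1.18×10⁹)² × 5.67×10⁻⁸ × (7890)⁴ = 3.84×10²⁷ W.
S = L/(4πd²) = 1.73×10⁵ W m⁻².
Energy balance: absorbed = emitted ⇒ πR²·S(1−A) = 4πR²·σT_eq⁴, so T_eq⁴ = S(1−A)/(4σ).
T_eq = [1.73×10⁵ × 0.70 / (4 × 5.67×10⁻⁸)]^(1/4) = (5.33×10¹¹)^(1/4) = 854 K.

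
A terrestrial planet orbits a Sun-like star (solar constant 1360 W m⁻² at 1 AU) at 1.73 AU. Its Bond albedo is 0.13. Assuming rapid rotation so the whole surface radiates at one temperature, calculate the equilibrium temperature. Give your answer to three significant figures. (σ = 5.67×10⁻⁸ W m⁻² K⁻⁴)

Flux at 1.73 AU: S = 1360/1.73² = 454 W m⁻².
Energy balance: absorbed = emitted ⇒ πR²·S(1−A) = 4πR²·σT_eq⁴, so T_eq⁴ = S(1−A)/(4σ).
T_eq = [454 × 0.87 / (4 × 5.67×10⁻⁸)]^(1/4) = (1.74×10⁹)^(1/4) = 204 K.

T_eq ≈ 204 K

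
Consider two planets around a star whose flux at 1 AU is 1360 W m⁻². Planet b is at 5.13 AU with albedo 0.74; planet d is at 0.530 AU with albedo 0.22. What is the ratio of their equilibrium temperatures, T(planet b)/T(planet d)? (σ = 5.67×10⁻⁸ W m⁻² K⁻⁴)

T_eq = [S₀(1−A)/(4σd²)]^(1/4), so T ∝ (1−A)^(1/4) / √d.
T₁ = [1360×0.26/(4×5.67×10⁻⁸×5.13²)]^(1/4) = 87.73 K.
T₂ = [1360×0.78/(4×5.67×10⁻⁸×0.530²)]^(1/4) = 359.22 K.

T₁/T₂ ≈ 0.244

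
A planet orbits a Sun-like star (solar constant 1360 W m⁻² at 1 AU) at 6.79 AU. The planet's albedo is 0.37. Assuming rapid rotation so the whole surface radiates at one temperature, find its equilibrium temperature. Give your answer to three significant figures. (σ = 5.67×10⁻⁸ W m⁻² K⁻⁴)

T_eq ≈ 95.1 K

Flux at 6.79 AU: S = 1360/6.79² = 29.5 W m⁻².
Energy balance: absorbed = emitted ⇒ πR²·S(1−A) = 4πR²·σT_eq⁴, so T_eq⁴ = S(1−A)/(4σ).
T_eq = [29.5 × 0.63 / (4 × 5.67×10⁻⁸)]^(1/4) = (8.19×10⁷)^(1/4) = 95.1 K.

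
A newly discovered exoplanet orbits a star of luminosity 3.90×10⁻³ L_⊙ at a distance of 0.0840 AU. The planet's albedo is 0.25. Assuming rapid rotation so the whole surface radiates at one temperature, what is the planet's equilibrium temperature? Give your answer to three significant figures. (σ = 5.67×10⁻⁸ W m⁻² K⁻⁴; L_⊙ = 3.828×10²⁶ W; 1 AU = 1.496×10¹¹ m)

d = 0.0840 AU = 1.26×10¹⁰ m.
L = 3.90×10⁻³ × 3.828×10²⁶ = 1.49×10²⁴ W.
Flux: S = L/(4πd²) = 1.49×10²⁴/(4π×(1.26×10¹⁰)²) = 752 W m⁻².
Energy balance: absorbed = emitted ⇒ πR²·S(1−A) = 4πR²·σT_eq⁴, so T_eq⁴ = S(1−A)/(4σ).
T_eq = [752 × 0.75 / (4 × 5.67×10⁻⁸)]^(1/4) = (2.49×10⁹)^(1/4) = 223 K.

T_eq ≈ 223 K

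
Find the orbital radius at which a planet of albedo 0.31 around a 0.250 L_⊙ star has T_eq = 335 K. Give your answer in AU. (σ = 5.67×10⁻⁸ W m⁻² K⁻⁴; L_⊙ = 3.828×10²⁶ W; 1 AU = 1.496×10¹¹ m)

d ≈ 0.287 AU

L = 0.250 × 3.828×10²⁶ = 9.57×10²⁵ W.
From T_eq⁴ = L(1−A)/(16πσd²): d = √[L(1−A)/(16πσT_eq⁴)].
d = √[9.57×10²⁵ × 0.69 / (16π × 5.67×10⁻⁸ × (335)⁴)] = 4.29×10¹⁰ m = 0.287 AU.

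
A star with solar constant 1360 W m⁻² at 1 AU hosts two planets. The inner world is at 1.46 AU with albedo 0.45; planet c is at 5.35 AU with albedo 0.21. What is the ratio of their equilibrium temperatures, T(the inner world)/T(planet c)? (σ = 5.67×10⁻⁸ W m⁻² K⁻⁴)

T₁/T₂ ≈ 1.749

T_eq = [S₀(1−A)/(4σd²)]^(1/4), so T ∝ (1−A)^(1/4) / √d.
T₁ = [1360×0.55/(4×5.67×10⁻⁸×1.46²)]^(1/4) = 198.33 K.
T₂ = [1360×0.79/(4×5.67×10⁻⁸×5.35²)]^(1/4) = 113.42 K.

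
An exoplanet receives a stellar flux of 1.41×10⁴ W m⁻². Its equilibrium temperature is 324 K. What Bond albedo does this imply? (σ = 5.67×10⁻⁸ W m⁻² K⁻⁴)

A ≈ 0.82

From T_eq⁴ = S(1−A)/(4σ): 1−A = 4σT_eq⁴/S.
1−A = 4 × 5.67×10⁻⁸ × (324)⁴ / 1.41×10⁴ = 0.177.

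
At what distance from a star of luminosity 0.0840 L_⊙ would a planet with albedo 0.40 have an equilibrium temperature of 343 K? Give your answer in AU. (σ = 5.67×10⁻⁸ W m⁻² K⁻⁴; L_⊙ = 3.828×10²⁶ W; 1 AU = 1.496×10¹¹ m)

L = 0.0840 × 3.828×10²⁶ = 3.22×10²⁵ W.
From T_eq⁴ = L(1−A)/(16πσd²): d = √[L(1−A)/(16πσT_eq⁴)].
d = √[3.22×10²⁵ × 0.60 / (16π × 5.67×10⁻⁸ × (343)⁴)] = 2.21×10¹⁰ m = 0.148 AU.

d ≈ 0.148 AU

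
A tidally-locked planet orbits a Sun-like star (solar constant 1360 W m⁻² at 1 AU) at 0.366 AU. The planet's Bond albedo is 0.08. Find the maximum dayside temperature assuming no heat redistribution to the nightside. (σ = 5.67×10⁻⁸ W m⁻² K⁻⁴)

Flux at 0.366 AU: S = 1360/0.366² = 1.02×10⁴ W m⁻².
With no redistribution each surface element balances locally: S(1−A) = σT⁴.
T = [1.02×10⁴ × 0.92 / 5.67×10⁻⁸]^(1/4) = (1.65×10¹¹)^(1/4) = 637 K.

T_ss ≈ 637 K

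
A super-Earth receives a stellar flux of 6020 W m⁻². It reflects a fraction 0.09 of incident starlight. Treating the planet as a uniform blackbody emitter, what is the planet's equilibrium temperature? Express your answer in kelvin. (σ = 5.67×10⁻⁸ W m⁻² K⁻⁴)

T_eq ≈ 394 K

Energy balance: absorbed = emitted ⇒ πR²·S(1−A) = 4πR²·σT_eq⁴, so T_eq⁴ = S(1−A)/(4σ).
T_eq = [6020 × 0.91 / (4 × 5.67×10⁻⁸)]^(1/4) = (2.42×10¹⁰)^(1/4) = 394 K.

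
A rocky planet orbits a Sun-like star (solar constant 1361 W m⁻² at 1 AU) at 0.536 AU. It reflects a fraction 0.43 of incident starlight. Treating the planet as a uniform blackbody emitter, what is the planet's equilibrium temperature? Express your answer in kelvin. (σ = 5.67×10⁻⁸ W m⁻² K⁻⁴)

Flux at 0.536 AU: S = 1361/0.536² = 4740 W m⁻².
Energy balance: absorbed = emitted ⇒ πR²·S(1−A) = 4πR²·σT_eq⁴, so T_eq⁴ = S(1−A)/(4σ).
T_eq = [4740 × 0.57 / (4 × 5.67×10⁻⁸)]^(1/4) = (1.19×10¹⁰)^(1/4) = 330 K.

T_eq ≈ 330 K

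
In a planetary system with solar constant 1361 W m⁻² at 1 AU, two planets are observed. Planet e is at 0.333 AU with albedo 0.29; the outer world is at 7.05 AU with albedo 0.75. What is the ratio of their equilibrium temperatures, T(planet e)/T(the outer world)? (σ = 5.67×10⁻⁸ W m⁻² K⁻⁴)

T₁/T₂ ≈ 5.973

T_eq = [S₀(1−A)/(4σd²)]^(1/4), so T ∝ (1−A)^(1/4) / √d.
T₁ = [1361×0.71/(4×5.67×10⁻⁸×0.333²)]^(1/4) = 442.74 K.
T₂ = [1361×0.25/(4×5.67×10⁻⁸×7.05²)]^(1/4) = 74.12 K.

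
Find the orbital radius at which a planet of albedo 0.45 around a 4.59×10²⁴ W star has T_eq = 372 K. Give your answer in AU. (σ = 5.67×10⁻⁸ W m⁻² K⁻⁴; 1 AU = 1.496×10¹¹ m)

d ≈ 0.0455 AU

From T_eq⁴ = L(1−A)/(16πσd²): d = √[L(1−A)/(16πσT_eq⁴)].
d = √[4.59×10²⁴ × 0.55 / (16π × 5.67×10⁻⁸ × (372)⁴)] = 6.80×10⁹ m = 0.0455 AU.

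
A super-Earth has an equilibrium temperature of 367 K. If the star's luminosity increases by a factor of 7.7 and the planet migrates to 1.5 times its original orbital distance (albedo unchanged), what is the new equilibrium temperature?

T_eq ∝ L^(1/4) · d^(−1/2).
T′ = 367 × 7.7^(1/4) / 1.5^(1/2) = 499 K.

T_eq ≈ 499 K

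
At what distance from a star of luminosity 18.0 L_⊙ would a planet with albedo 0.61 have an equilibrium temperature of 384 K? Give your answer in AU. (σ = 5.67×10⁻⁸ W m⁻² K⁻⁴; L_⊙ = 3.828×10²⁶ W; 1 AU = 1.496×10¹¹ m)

L = 18.0 × 3.828×10²⁶ = 6.89×10²⁷ W.
From T_eq⁴ = L(1−A)/(16πσd²): d = √[L(1−A)/(16πσT_eq⁴)].
d = √[6.89×10²⁷ × 0.39 / (16π × 5.67×10⁻⁸ × (384)⁴)] = 2.08×10¹¹ m = 1.39 AU.

d ≈ 1.39 AU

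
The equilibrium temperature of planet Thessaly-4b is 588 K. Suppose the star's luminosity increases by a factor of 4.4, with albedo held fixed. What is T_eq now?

T_eq ∝ L^(1/4) · d^(−1/2).
T′ = 588 × 4.4^(1/4) = 852 K.

T_eq ≈ 852 K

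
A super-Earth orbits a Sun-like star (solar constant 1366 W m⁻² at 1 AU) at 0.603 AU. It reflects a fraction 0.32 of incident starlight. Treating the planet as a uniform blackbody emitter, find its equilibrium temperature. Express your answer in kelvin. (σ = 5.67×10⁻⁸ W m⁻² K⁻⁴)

T_eq ≈ 326 K

Flux at 0.603 AU: S = 1366/0.603² = 3760 W m⁻².
Energy balance: absorbed = emitted ⇒ πR²·S(1−A) = 4πR²·σT_eq⁴, so T_eq⁴ = S(1−A)/(4σ).
T_eq = [3760 × 0.68 / (4 × 5.67×10⁻⁸)]^(1/4) = (1.13×10¹⁰)^(1/4) = 326 K.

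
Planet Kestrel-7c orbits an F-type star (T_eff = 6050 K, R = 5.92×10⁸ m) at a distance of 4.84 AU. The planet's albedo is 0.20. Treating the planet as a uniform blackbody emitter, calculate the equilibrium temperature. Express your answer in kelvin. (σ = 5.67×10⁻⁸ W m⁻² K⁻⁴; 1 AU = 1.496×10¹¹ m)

d = 4.84 AU = 7.24×10¹¹ m.
L = 4πR_⋆²σT_⋆⁴ = 4π(5.92×10⁸)² × 5.67×10⁻⁸ × (6050)⁴ = 3.35×10²⁶ W.
S = L/(4πd²) = 50.8 W m⁻².
Energy balance: absorbed = emitted ⇒ πR²·S(1−A) = 4πR²·σT_eq⁴, so T_eq⁴ = S(1−A)/(4σ).
T_eq = [50.8 × 0.80 / (4 × 5.67×10⁻⁸)]^(1/4) = (1.79×10⁸)^(1/4) = 116 K.

T_eq ≈ 116 K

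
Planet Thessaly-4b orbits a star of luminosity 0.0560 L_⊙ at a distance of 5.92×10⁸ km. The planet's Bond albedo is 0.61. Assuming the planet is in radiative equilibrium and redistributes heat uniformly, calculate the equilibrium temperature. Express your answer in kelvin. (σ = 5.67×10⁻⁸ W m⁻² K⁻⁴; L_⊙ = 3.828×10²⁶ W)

d = 5.92×10⁸ km = 5.92×10¹¹ m.
L = 0.0560 × 3.828×10²⁶ = 2.14×10²⁵ W.
Flux: S = L/(4πd²) = 2.14×10²⁵/(4π×(5.92×10¹¹)²) = 4.87 W m⁻².
Energy balance: absorbed = emitted ⇒ πR²·S(1−A) = 4πR²·σT_eq⁴, so T_eq⁴ = S(1−A)/(4σ).
T_eq = [4.87 × 0.39 / (4 × 5.67×10⁻⁸)]^(1/4) = (8.37×10⁶)^(1/4) = 53.8 K.

T_eq ≈ 53.8 K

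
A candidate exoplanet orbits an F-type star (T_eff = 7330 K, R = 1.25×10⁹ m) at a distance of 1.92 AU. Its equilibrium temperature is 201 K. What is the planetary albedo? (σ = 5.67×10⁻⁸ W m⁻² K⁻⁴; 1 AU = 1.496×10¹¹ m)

d = 1.92 AU = 2.87×10¹¹ m.
L = 4πR_⋆²σT_⋆⁴ = 4π(1.25×10⁹)² × 5.67×10⁻⁸ × (7330)⁴ = 3.21×10²⁷ W.
S = L/(4πd²) = 3100 W m⁻².
From T_eq⁴ = S(1−A)/(4σ): 1−A = 4σT_eq⁴/S.
1−A = 4 × 5.67×10⁻⁸ × (201)⁴ / 3100 = 0.119.

A ≈ 0.88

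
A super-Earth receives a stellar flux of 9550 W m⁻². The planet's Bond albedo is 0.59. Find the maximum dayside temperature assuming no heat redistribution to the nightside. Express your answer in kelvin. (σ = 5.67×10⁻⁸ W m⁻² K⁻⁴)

With no redistribution each surface element balances locally: S(1−A) = σT⁴.
T = [9550 × 0.41 / 5.67×10⁻⁸]^(1/4) = (6.91×10¹⁰)^(1/4) = 513 K.

T_ss ≈ 513 K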